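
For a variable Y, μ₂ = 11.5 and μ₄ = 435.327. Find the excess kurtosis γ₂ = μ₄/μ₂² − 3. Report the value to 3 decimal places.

0.292

μ₂² = 11.5² = 132.25000
μ₄/μ₂² = 435.327 / 132.25000 = 3.29170
γ₂ = 3.29170 − 3 ≈ 0.292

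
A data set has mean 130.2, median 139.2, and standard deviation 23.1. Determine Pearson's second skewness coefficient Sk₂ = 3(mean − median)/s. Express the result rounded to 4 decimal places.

-1.1688

Sk₂ = 3(130.2 − 139.2) / 23.1 = 3 × -9.0000 / 23.1
    = -27.0000 / 23.1 ≈ -1.1688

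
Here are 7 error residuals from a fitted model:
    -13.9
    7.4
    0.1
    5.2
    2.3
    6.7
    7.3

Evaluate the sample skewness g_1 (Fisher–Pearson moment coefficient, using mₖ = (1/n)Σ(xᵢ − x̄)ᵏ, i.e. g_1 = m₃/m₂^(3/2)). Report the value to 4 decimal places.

x̄ = (-13.9 + 7.4 + 0.1 + 5.2 + 2.3 + 6.7 + 7.3) / 7 = 2.1571
deviations (xᵢ − x̄): -16.0571, 5.2429, -2.0571, 3.0429, 0.1429, 4.5429, 5.1429
Σ(xᵢ − x̄)² = 345.9171 ⇒ m₂ = 345.9171/7 = 49.41673
Σ(xᵢ − x̄)³ = -3746.6814 ⇒ m₃ = -3746.6814/7 = -535.24020
m₂^(3/2) = 49.41673^(1.5) = 347.38500
g_1 = m₃ / m₂^(3/2) = -535.24020 / 347.38500 ≈ -1.5408

-1.5408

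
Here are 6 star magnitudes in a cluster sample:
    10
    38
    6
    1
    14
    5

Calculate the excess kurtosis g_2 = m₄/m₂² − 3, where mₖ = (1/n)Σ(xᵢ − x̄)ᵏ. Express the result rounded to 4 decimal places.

x̄ = 12.3333
Σ(xᵢ − x̄)² = 889.3333 ⇒ m₂ = 148.22222
Σ(xᵢ − x̄)⁴ = 455024.4444 ⇒ m₄ = 75837.40741
m₂² = 21969.82716
g_2 = m₄/m₂² − 3 = 3.45189 − 3 ≈ 0.4519

0.4519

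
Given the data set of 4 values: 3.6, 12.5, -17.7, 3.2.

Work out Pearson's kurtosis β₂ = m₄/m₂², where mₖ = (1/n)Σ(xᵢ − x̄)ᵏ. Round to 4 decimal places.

2.1297

x̄ = 0.4000
Σ(xᵢ − x̄)² = 492.1000 ⇒ m₂ = 123.02500
Σ(xᵢ − x̄)⁴ = 128930.5234 ⇒ m₄ = 32232.63085
m₂² = 15135.15062
β₂ = m₄/m₂² = 32232.63085 / 15135.15062 ≈ 2.1297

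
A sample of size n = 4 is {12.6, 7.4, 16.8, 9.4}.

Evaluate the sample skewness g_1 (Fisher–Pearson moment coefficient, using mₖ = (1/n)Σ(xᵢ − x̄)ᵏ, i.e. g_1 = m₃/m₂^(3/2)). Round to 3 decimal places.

0.359

x̄ = (12.6 + 7.4 + 16.8 + 9.4) / 4 = 11.5500
deviations (xᵢ − x̄): 1.0500, -4.1500, 5.2500, -2.1500
Σ(xᵢ − x̄)² = 50.5100 ⇒ m₂ = 50.5100/4 = 12.62750
Σ(xᵢ − x̄)³ = 64.4490 ⇒ m₃ = 64.4490/4 = 16.11225
m₂^(3/2) = 12.62750^(1.5) = 44.87207
g_1 = m₃ / m₂^(3/2) = 16.11225 / 44.87207 ≈ 0.359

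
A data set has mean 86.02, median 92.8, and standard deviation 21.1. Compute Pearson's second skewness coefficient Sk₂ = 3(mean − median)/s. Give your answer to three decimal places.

Sk₂ = 3(86.02 − 92.8) / 21.1 = 3 × -6.7800 / 21.1
    = -20.3400 / 21.1 ≈ -0.964

-0.964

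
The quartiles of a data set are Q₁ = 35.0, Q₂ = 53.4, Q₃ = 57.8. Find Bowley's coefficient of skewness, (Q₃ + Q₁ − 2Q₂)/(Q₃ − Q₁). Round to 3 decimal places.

-0.614

numerator: Q₃ + Q₁ − 2Q₂ = 57.8 + 35.0 − 2×53.4 = -14.0000
denominator: Q₃ − Q₁ = 57.8 − 35.0 = 22.8000
Bowley skewness = -14.0000 / 22.8000 ≈ -0.614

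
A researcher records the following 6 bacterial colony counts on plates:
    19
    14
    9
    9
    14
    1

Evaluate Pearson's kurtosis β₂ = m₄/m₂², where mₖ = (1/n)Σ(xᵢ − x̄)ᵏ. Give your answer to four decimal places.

x̄ = 11.0000
Σ(xᵢ − x̄)² = 190.0000 ⇒ m₂ = 31.66667
Σ(xᵢ − x̄)⁴ = 14290.0000 ⇒ m₄ = 2381.66667
m₂² = 1002.77778
β₂ = m₄/m₂² = 2381.66667 / 1002.77778 ≈ 2.3751

2.3751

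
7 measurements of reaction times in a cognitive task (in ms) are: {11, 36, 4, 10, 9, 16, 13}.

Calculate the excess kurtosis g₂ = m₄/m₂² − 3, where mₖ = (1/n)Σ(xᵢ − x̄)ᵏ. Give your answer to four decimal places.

1.1149

x̄ = 14.1429
Σ(xᵢ − x̄)² = 638.8571 ⇒ m₂ = 91.26531
Σ(xᵢ − x̄)⁴ = 239919.5219 ⇒ m₄ = 34274.21741
m₂² = 8329.35610
g₂ = m₄/m₂² − 3 = 4.11487 − 3 ≈ 1.1149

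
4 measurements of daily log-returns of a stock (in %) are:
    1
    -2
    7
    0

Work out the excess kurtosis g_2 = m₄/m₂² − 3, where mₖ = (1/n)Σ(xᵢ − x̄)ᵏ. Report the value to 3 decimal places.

-0.886

x̄ = 1.5000
Σ(xᵢ − x̄)² = 45.0000 ⇒ m₂ = 11.25000
Σ(xᵢ − x̄)⁴ = 1070.2500 ⇒ m₄ = 267.56250
m₂² = 126.56250
g_2 = m₄/m₂² − 3 = 2.11407 − 3 ≈ -0.886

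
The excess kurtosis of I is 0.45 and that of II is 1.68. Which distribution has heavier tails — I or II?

II

Higher excess kurtosis ⇒ heavier tails relative to the normal distribution.
0.45 vs 1.68: the larger is 1.68, so II has heavier tails.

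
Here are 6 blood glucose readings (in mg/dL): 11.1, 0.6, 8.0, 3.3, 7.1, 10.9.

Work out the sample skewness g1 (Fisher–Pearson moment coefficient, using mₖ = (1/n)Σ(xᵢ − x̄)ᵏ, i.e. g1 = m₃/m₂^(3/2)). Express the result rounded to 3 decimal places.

-0.418

x̄ = (11.1 + 0.6 + 8.0 + 3.3 + 7.1 + 10.9) / 6 = 6.8333
deviations (xᵢ − x̄): 4.2667, -6.2333, 1.1667, -3.5333, 0.2667, 4.0667
Σ(xᵢ − x̄)² = 87.5133 ⇒ m₂ = 87.5133/6 = 14.58556
Σ(xᵢ − x̄)³ = -139.7716 ⇒ m₃ = -139.7716/6 = -23.29526
m₂^(3/2) = 14.58556^(1.5) = 55.70375
g1 = m₃ / m₂^(3/2) = -23.29526 / 55.70375 ≈ -0.418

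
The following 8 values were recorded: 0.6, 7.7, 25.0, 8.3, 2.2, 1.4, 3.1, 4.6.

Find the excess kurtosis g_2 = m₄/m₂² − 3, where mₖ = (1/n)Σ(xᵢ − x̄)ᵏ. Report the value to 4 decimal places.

1.8025

x̄ = 6.6125
Σ(xᵢ − x̄)² = 441.3088 ⇒ m₂ = 55.16359
Σ(xᵢ − x̄)⁴ = 116913.9832 ⇒ m₄ = 14614.24790
m₂² = 3043.02208
g_2 = m₄/m₂² − 3 = 4.80254 − 3 ≈ 1.8025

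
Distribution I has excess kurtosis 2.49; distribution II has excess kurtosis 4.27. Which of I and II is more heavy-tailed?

II

Higher excess kurtosis ⇒ heavier tails relative to the normal distribution.
2.49 vs 4.27: the larger is 4.27, so II has heavier tails.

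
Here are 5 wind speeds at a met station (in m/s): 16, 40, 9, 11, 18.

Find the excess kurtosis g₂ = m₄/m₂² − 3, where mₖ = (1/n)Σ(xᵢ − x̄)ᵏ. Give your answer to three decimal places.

x̄ = 18.8000
Σ(xᵢ − x̄)² = 614.8000 ⇒ m₂ = 122.96000
Σ(xᵢ − x̄)⁴ = 214983.3760 ⇒ m₄ = 42996.67520
m₂² = 15119.16160
g₂ = m₄/m₂² − 3 = 2.84385 − 3 ≈ -0.156

-0.156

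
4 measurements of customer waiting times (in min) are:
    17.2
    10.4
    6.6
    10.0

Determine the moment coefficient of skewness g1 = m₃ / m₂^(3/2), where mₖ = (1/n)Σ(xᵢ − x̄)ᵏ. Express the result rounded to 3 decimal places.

0.629

x̄ = (17.2 + 10.4 + 6.6 + 10.0) / 4 = 11.0500
deviations (xᵢ − x̄): 6.1500, -0.6500, -4.4500, -1.0500
Σ(xᵢ − x̄)² = 59.1500 ⇒ m₂ = 59.1500/4 = 14.78750
Σ(xᵢ − x̄)³ = 143.0550 ⇒ m₃ = 143.0550/4 = 35.76375
m₂^(3/2) = 14.78750^(1.5) = 56.86462
g1 = m₃ / m₂^(3/2) = 35.76375 / 56.86462 ≈ 0.629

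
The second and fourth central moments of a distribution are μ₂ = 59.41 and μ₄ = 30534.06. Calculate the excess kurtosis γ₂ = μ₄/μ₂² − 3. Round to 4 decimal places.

5.6510

μ₂² = 59.41² = 3529.54810
μ₄/μ₂² = 30534.06 / 3529.54810 = 8.65098
γ₂ = 8.65098 − 3 ≈ 5.6510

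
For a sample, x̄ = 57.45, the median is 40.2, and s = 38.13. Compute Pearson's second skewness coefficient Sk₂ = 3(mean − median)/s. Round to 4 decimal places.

Sk₂ = 3(57.45 − 40.2) / 38.13 = 3 × 17.2500 / 38.13
    = 51.7500 / 38.13 ≈ 1.3572

1.3572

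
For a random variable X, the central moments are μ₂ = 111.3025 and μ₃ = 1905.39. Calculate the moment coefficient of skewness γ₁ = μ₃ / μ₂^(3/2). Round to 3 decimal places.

σ = √μ₂ = √111.3025 = 10.55000
σ³ = μ₂^(3/2) = 1174.24137
γ₁ = μ₃/σ³ = 1905.39 / 1174.24137 ≈ 1.623

1.623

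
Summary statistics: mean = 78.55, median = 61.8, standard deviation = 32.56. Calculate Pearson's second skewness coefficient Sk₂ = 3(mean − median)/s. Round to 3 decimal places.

Sk₂ = 3(78.55 − 61.8) / 32.56 = 3 × 16.7500 / 32.56
    = 50.2500 / 32.56 ≈ 1.543

1.543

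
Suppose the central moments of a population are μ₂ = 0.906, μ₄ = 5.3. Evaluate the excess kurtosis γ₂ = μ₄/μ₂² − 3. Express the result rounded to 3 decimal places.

μ₂² = 0.906² = 0.82084
μ₄/μ₂² = 5.3 / 0.82084 = 6.45683
γ₂ = 6.45683 − 3 ≈ 3.457

3.457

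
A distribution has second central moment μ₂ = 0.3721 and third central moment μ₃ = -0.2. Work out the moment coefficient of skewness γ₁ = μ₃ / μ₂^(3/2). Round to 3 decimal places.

-0.881

σ = √μ₂ = √0.3721 = 0.61000
σ³ = μ₂^(3/2) = 0.22698
γ₁ = μ₃/σ³ = -0.2 / 0.22698 ≈ -0.881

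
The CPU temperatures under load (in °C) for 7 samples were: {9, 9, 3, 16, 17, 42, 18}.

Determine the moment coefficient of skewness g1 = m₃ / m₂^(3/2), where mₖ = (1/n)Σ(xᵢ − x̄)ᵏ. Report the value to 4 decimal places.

x̄ = (9 + 9 + 3 + 16 + 17 + 42 + 18) / 7 = 16.2857
deviations (xᵢ − x̄): -7.2857, -7.2857, -13.2857, -0.2857, 0.7143, 25.7143, 1.7143
Σ(xᵢ − x̄)² = 947.4286 ⇒ m₂ = 947.4286/7 = 135.34694
Σ(xᵢ − x̄)³ = 13889.7551 ⇒ m₃ = 13889.7551/7 = 1984.25073
m₂^(3/2) = 135.34694^(1.5) = 1574.60873
g1 = m₃ / m₂^(3/2) = 1984.25073 / 1574.60873 ≈ 1.2602

1.2602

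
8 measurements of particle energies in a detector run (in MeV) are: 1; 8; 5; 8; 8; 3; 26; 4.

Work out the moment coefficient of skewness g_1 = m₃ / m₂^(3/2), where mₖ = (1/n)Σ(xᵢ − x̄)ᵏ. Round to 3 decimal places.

1.767

x̄ = (1 + 8 + 5 + 8 + 8 + 3 + 26 + 4) / 8 = 7.8750
deviations (xᵢ − x̄): -6.8750, 0.1250, -2.8750, 0.1250, 0.1250, -4.8750, 18.1250, -3.8750
Σ(xᵢ − x̄)² = 422.8750 ⇒ m₂ = 422.8750/8 = 52.85938
Σ(xᵢ − x̄)³ = 5431.5938 ⇒ m₃ = 5431.5938/8 = 678.94922
m₂^(3/2) = 52.85938^(1.5) = 384.31120
g_1 = m₃ / m₂^(3/2) = 678.94922 / 384.31120 ≈ 1.767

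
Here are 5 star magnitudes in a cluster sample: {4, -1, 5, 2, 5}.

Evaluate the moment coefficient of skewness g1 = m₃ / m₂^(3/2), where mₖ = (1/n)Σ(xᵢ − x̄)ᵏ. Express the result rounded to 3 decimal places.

x̄ = (4 - 1 + 5 + 2 + 5) / 5 = 3.0000
deviations (xᵢ − x̄): 1.0000, -4.0000, 2.0000, -1.0000, 2.0000
Σ(xᵢ − x̄)² = 26.0000 ⇒ m₂ = 26.0000/5 = 5.20000
Σ(xᵢ − x̄)³ = -48.0000 ⇒ m₃ = -48.0000/5 = -9.60000
m₂^(3/2) = 5.20000^(1.5) = 11.85782
g1 = m₃ / m₂^(3/2) = -9.60000 / 11.85782 ≈ -0.810

-0.810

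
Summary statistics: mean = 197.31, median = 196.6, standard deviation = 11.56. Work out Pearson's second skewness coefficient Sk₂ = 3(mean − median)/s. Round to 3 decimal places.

0.184

Sk₂ = 3(197.31 − 196.6) / 11.56 = 3 × 0.7100 / 11.56
    = 2.1300 / 11.56 ≈ 0.184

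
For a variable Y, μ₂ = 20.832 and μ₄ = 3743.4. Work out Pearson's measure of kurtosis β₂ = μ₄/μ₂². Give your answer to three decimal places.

μ₂² = 20.832² = 433.97222
μ₄/μ₂² = 3743.4 / 433.97222 = 8.62590
β₂ ≈ 8.626

8.626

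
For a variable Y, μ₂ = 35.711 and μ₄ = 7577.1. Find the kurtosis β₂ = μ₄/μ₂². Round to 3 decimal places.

μ₂² = 35.711² = 1275.27552
μ₄/μ₂² = 7577.1 / 1275.27552 = 5.94154
β₂ ≈ 5.942

5.942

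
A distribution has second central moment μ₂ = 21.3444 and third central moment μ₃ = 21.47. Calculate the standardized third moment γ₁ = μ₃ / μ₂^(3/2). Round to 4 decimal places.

0.2177

σ = √μ₂ = √21.3444 = 4.62000
σ³ = μ₂^(3/2) = 98.61113
γ₁ = μ₃/σ³ = 21.47 / 98.61113 ≈ 0.2177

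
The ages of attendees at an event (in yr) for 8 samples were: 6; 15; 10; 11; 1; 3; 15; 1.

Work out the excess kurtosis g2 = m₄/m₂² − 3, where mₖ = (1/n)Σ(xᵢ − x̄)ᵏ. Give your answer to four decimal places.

-1.5345

x̄ = 7.7500
Σ(xᵢ − x̄)² = 237.5000 ⇒ m₂ = 29.68750
Σ(xᵢ − x̄)⁴ = 10333.1563 ⇒ m₄ = 1291.64453
m₂² = 881.34766
g2 = m₄/m₂² − 3 = 1.46553 − 3 ≈ -1.5345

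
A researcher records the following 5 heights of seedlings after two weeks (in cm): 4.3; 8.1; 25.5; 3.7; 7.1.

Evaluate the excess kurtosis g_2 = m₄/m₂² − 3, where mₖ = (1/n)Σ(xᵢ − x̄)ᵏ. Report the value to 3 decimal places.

0.044

x̄ = 9.7400
Σ(xᵢ − x̄)² = 324.1120 ⇒ m₂ = 64.82240
Σ(xᵢ − x̄)⁴ = 63953.9298 ⇒ m₄ = 12790.78595
m₂² = 4201.94354
g_2 = m₄/m₂² − 3 = 3.04402 − 3 ≈ 0.044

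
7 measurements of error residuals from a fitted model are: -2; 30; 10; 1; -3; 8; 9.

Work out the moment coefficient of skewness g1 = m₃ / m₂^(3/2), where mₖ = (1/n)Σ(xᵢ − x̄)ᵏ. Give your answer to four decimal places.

1.1363

x̄ = (-2 + 30 + 10 + 1 - 3 + 8 + 9) / 7 = 7.5714
deviations (xᵢ − x̄): -9.5714, 22.4286, 2.4286, -6.5714, -10.5714, 0.4286, 1.4286
Σ(xᵢ − x̄)² = 757.7143 ⇒ m₂ = 757.7143/7 = 108.24490
Σ(xᵢ − x̄)³ = 8957.7551 ⇒ m₃ = 8957.7551/7 = 1279.67930
m₂^(3/2) = 108.24490^(1.5) = 1126.18867
g1 = m₃ / m₂^(3/2) = 1279.67930 / 1126.18867 ≈ 1.1363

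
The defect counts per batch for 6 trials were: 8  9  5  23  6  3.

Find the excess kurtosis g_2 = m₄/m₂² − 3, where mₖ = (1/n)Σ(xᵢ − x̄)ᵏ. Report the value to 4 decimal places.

0.6101

x̄ = 9.0000
Σ(xᵢ − x̄)² = 258.0000 ⇒ m₂ = 43.00000
Σ(xᵢ − x̄)⁴ = 40050.0000 ⇒ m₄ = 6675.00000
m₂² = 1849.00000
g_2 = m₄/m₂² − 3 = 3.61006 − 3 ≈ 0.6101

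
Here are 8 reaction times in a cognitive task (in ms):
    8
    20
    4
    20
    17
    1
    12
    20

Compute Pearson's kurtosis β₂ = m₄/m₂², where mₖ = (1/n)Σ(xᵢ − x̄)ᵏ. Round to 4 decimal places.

x̄ = 12.7500
Σ(xᵢ − x̄)² = 413.5000 ⇒ m₂ = 51.68750
Σ(xᵢ − x̄)⁴ = 34047.1563 ⇒ m₄ = 4255.89453
m₂² = 2671.59766
β₂ = m₄/m₂² = 4255.89453 / 2671.59766 ≈ 1.5930

1.5930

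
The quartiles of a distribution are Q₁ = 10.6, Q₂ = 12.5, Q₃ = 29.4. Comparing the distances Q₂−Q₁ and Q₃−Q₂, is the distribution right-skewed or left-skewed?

Q₂ − Q₁ = 1.9;  Q₃ − Q₂ = 16.9
Q₃ − Q₂ > Q₂ − Q₁ ⇒ the upper half is more spread out ⇒ right-skewed.

right-skewed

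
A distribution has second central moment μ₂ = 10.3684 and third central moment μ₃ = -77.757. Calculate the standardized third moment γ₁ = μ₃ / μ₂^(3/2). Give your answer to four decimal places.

σ = √μ₂ = √10.3684 = 3.22000
σ³ = μ₂^(3/2) = 33.38625
γ₁ = μ₃/σ³ = -77.757 / 33.38625 ≈ -2.3290

-2.3290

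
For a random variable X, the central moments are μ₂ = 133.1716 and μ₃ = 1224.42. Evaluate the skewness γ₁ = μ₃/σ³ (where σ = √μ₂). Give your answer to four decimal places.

0.7967

σ = √μ₂ = √133.1716 = 11.54000
σ³ = μ₂^(3/2) = 1536.80026
γ₁ = μ₃/σ³ = 1224.42 / 1536.80026 ≈ 0.7967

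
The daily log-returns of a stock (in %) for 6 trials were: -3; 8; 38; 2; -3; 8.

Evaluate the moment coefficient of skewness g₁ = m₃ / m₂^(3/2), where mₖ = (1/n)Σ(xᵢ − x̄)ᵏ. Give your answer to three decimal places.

1.391

x̄ = (-3 + 8 + 38 + 2 - 3 + 8) / 6 = 8.3333
deviations (xᵢ − x̄): -11.3333, -0.3333, 29.6667, -6.3333, -11.3333, -0.3333
Σ(xᵢ − x̄)² = 1177.3333 ⇒ m₂ = 1177.3333/6 = 196.22222
Σ(xᵢ − x̄)³ = 22944.4444 ⇒ m₃ = 22944.4444/6 = 3824.07407
m₂^(3/2) = 196.22222^(1.5) = 2748.66799
g₁ = m₃ / m₂^(3/2) = 3824.07407 / 2748.66799 ≈ 1.391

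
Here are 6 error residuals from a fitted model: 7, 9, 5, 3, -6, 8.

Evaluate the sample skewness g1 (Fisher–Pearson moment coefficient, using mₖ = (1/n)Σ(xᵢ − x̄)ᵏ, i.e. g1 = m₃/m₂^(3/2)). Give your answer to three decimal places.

x̄ = (7 + 9 + 5 + 3 - 6 + 8) / 6 = 4.3333
deviations (xᵢ − x̄): 2.6667, 4.6667, 0.6667, -1.3333, -10.3333, 3.6667
Σ(xᵢ − x̄)² = 151.3333 ⇒ m₂ = 151.3333/6 = 25.22222
Σ(xᵢ − x̄)³ = -935.5556 ⇒ m₃ = -935.5556/6 = -155.92593
m₂^(3/2) = 25.22222^(1.5) = 126.67036
g1 = m₃ / m₂^(3/2) = -155.92593 / 126.67036 ≈ -1.231

-1.231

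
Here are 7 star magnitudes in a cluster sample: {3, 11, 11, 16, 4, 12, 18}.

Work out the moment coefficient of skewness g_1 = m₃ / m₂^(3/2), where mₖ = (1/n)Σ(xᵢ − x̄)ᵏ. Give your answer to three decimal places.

-0.232

x̄ = (3 + 11 + 11 + 16 + 4 + 12 + 18) / 7 = 10.7143
deviations (xᵢ − x̄): -7.7143, 0.2857, 0.2857, 5.2857, -6.7143, 1.2857, 7.2857
Σ(xᵢ − x̄)² = 187.4286 ⇒ m₂ = 187.4286/7 = 26.77551
Σ(xᵢ − x̄)³ = -225.1837 ⇒ m₃ = -225.1837/7 = -32.16910
m₂^(3/2) = 26.77551^(1.5) = 138.55003
g_1 = m₃ / m₂^(3/2) = -32.16910 / 138.55003 ≈ -0.232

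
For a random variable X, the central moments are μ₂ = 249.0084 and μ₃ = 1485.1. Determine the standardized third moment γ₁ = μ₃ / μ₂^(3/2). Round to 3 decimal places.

0.378

σ = √μ₂ = √249.0084 = 15.78000
σ³ = μ₂^(3/2) = 3929.35255
γ₁ = μ₃/σ³ = 1485.1 / 3929.35255 ≈ 0.378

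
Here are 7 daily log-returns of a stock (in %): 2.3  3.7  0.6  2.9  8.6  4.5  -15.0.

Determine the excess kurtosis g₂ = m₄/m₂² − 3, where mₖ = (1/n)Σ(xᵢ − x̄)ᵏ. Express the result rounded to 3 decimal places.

x̄ = 1.0857
Σ(xᵢ − x̄)² = 338.7086 ⇒ m₂ = 48.38694
Σ(xᵢ − x̄)⁴ = 70335.5753 ⇒ m₄ = 10047.93933
m₂² = 2341.29584
g₂ = m₄/m₂² − 3 = 4.29161 − 3 ≈ 1.292

1.292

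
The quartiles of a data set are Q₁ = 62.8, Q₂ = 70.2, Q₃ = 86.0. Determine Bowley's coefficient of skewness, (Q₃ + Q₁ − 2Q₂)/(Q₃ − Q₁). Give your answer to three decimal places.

0.362

numerator: Q₃ + Q₁ − 2Q₂ = 86.0 + 62.8 − 2×70.2 = 8.4000
denominator: Q₃ − Q₁ = 86.0 − 62.8 = 23.2000
Bowley skewness = 8.4000 / 23.2000 ≈ 0.362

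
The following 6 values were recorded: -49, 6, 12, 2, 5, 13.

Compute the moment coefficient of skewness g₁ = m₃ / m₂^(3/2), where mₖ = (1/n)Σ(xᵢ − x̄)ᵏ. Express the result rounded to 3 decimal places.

x̄ = (-49 + 6 + 12 + 2 + 5 + 13) / 6 = -1.8333
deviations (xᵢ − x̄): -47.1667, 7.8333, 13.8333, 3.8333, 6.8333, 14.8333
Σ(xᵢ − x̄)² = 2758.8333 ⇒ m₂ = 2758.8333/6 = 459.80556
Σ(xᵢ − x̄)³ = -98164.4444 ⇒ m₃ = -98164.4444/6 = -16360.74074
m₂^(3/2) = 459.80556^(1.5) = 9859.64598
g₁ = m₃ / m₂^(3/2) = -16360.74074 / 9859.64598 ≈ -1.659

-1.659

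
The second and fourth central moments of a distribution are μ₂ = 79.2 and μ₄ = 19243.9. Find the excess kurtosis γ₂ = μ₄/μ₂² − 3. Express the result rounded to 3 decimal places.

μ₂² = 79.2² = 6272.64000
μ₄/μ₂² = 19243.9 / 6272.64000 = 3.06791
γ₂ = 3.06791 − 3 ≈ 0.068

0.068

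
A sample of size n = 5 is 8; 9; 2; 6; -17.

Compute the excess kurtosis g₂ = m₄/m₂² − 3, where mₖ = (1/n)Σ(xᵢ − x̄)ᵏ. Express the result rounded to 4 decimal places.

x̄ = 1.6000
Σ(xᵢ − x̄)² = 461.2000 ⇒ m₂ = 92.24000
Σ(xᵢ − x̄)⁴ = 124739.5360 ⇒ m₄ = 24947.90720
m₂² = 8508.21760
g₂ = m₄/m₂² − 3 = 2.93221 − 3 ≈ -0.0678

-0.0678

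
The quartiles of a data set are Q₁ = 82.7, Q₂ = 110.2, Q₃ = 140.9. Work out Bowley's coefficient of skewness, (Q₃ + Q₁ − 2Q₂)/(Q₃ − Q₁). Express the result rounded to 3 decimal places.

numerator: Q₃ + Q₁ − 2Q₂ = 140.9 + 82.7 − 2×110.2 = 3.2000
denominator: Q₃ − Q₁ = 140.9 − 82.7 = 58.2000
Bowley skewness = 3.2000 / 58.2000 ≈ 0.055

0.055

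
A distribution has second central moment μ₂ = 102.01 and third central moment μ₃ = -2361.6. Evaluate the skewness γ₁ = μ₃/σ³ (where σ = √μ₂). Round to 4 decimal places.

-2.2921

σ = √μ₂ = √102.01 = 10.10000
σ³ = μ₂^(3/2) = 1030.30100
γ₁ = μ₃/σ³ = -2361.6 / 1030.30100 ≈ -2.2921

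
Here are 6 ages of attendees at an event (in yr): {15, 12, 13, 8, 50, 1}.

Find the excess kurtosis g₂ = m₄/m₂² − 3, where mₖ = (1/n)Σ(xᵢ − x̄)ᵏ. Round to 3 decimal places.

x̄ = 16.5000
Σ(xᵢ − x̄)² = 1469.5000 ⇒ m₂ = 244.91667
Σ(xᵢ − x̄)⁴ = 1322950.3750 ⇒ m₄ = 220491.72917
m₂² = 59984.17361
g₂ = m₄/m₂² − 3 = 3.67583 − 3 ≈ 0.676

0.676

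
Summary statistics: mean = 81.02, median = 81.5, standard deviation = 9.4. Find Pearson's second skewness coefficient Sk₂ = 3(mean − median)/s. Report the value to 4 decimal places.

Sk₂ = 3(81.02 − 81.5) / 9.4 = 3 × -0.4800 / 9.4
    = -1.4400 / 9.4 ≈ -0.1532

-0.1532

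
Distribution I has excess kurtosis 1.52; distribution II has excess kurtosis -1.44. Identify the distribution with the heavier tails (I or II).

I

Higher excess kurtosis ⇒ heavier tails relative to the normal distribution.
1.52 vs -1.44: the larger is 1.52, so I has heavier tails. (I is leptokurtic — heavier-than-normal tails; the other is platykurtic.)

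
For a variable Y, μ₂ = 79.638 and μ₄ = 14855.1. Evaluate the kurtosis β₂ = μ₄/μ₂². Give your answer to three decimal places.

2.342

μ₂² = 79.638² = 6342.21104
μ₄/μ₂² = 14855.1 / 6342.21104 = 2.34226
β₂ ≈ 2.342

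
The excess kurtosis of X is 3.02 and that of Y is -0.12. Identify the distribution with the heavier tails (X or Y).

Higher excess kurtosis ⇒ heavier tails relative to the normal distribution.
3.02 vs -0.12: the larger is 3.02, so X has heavier tails. (X is leptokurtic — heavier-than-normal tails; the other is platykurtic.)

X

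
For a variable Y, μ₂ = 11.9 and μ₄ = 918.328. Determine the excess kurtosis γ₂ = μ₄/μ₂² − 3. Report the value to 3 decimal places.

μ₂² = 11.9² = 141.61000
μ₄/μ₂² = 918.328 / 141.61000 = 6.48491
γ₂ = 6.48491 − 3 ≈ 3.485

3.485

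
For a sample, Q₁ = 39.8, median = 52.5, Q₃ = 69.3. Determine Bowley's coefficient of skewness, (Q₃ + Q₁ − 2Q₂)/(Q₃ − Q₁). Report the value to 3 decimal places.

0.139

numerator: Q₃ + Q₁ − 2Q₂ = 69.3 + 39.8 − 2×52.5 = 4.1000
denominator: Q₃ − Q₁ = 69.3 − 39.8 = 29.5000
Bowley skewness = 4.1000 / 29.5000 ≈ 0.139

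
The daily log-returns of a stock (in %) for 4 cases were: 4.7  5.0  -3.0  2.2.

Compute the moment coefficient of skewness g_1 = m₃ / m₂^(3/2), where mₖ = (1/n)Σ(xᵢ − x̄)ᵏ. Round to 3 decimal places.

-0.805

x̄ = (4.7 + 5.0 - 3.0 + 2.2) / 4 = 2.2250
deviations (xᵢ − x̄): 2.4750, 2.7750, -5.2250, -0.0250
Σ(xᵢ − x̄)² = 41.1275 ⇒ m₂ = 41.1275/4 = 10.28188
Σ(xᵢ − x̄)³ = -106.1156 ⇒ m₃ = -106.1156/4 = -26.52891
m₂^(3/2) = 10.28188^(1.5) = 32.96921
g_1 = m₃ / m₂^(3/2) = -26.52891 / 32.96921 ≈ -0.805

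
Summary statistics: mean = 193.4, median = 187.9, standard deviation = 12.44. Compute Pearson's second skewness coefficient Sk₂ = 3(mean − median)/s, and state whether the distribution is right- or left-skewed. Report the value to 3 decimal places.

Sk₂ = 3(193.4 − 187.9) / 12.44 = 3 × 5.5000 / 12.44
    = 16.5000 / 12.44 ≈ 1.326
Sk₂ > 0 ⇒ mean > median ⇒ right-skewed (positive skew).

1.326, right-skewed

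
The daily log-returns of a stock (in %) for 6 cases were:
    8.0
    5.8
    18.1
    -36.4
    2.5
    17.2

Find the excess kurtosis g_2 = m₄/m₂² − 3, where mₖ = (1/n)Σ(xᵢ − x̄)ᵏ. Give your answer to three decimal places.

0.556

x̄ = 2.5333
Σ(xᵢ − x̄)² = 2013.7933 ⇒ m₂ = 335.63222
Σ(xᵢ − x̄)⁴ = 2403662.3774 ⇒ m₄ = 400610.39624
m₂² = 112648.98859
g_2 = m₄/m₂² − 3 = 3.55627 − 3 ≈ 0.556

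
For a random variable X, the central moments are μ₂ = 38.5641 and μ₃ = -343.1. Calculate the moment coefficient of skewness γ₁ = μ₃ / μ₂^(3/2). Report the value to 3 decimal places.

σ = √μ₂ = √38.5641 = 6.21000
σ³ = μ₂^(3/2) = 239.48306
γ₁ = μ₃/σ³ = -343.1 / 239.48306 ≈ -1.433

-1.433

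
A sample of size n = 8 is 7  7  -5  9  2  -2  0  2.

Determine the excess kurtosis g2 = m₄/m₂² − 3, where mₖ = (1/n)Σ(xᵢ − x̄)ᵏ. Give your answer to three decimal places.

-1.195

x̄ = 2.5000
Σ(xᵢ − x̄)² = 166.0000 ⇒ m₂ = 20.75000
Σ(xᵢ − x̄)⁴ = 6218.5000 ⇒ m₄ = 777.31250
m₂² = 430.56250
g2 = m₄/m₂² − 3 = 1.80534 − 3 ≈ -1.195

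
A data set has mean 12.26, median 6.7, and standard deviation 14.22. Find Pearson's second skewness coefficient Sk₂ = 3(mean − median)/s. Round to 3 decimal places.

1.173

Sk₂ = 3(12.26 − 6.7) / 14.22 = 3 × 5.5600 / 14.22
    = 16.6800 / 14.22 ≈ 1.173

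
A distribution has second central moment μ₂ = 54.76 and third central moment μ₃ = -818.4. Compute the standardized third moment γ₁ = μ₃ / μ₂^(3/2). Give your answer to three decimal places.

σ = √μ₂ = √54.76 = 7.40000
σ³ = μ₂^(3/2) = 405.22400
γ₁ = μ₃/σ³ = -818.4 / 405.22400 ≈ -2.020

-2.020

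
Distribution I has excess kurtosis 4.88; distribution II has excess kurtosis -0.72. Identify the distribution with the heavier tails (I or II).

I

Higher excess kurtosis ⇒ heavier tails relative to the normal distribution.
4.88 vs -0.72: the larger is 4.88, so I has heavier tails. (I is leptokurtic — heavier-than-normal tails; the other is platykurtic.)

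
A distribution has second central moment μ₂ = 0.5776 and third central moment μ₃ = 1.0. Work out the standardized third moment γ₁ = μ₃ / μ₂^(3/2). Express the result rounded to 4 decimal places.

σ = √μ₂ = √0.5776 = 0.76000
σ³ = μ₂^(3/2) = 0.43898
γ₁ = μ₃/σ³ = 1.0 / 0.43898 ≈ 2.2780

2.2780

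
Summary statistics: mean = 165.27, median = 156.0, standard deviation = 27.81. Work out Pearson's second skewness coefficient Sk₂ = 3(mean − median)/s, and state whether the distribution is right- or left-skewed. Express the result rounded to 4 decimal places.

Sk₂ = 3(165.27 − 156.0) / 27.81 = 3 × 9.2700 / 27.81
    = 27.8100 / 27.81 ≈ 1.0000
Sk₂ > 0 ⇒ mean > median ⇒ right-skewed (positive skew).

1.0000, right-skewed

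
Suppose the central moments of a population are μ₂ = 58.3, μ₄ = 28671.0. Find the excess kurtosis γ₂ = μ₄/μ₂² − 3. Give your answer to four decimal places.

μ₂² = 58.3² = 3398.89000
μ₄/μ₂² = 28671.0 / 3398.89000 = 8.43540
γ₂ = 8.43540 − 3 ≈ 5.4354

5.4354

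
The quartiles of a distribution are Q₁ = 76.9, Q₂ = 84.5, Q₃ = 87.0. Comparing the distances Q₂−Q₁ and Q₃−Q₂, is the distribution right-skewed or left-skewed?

left-skewed

Q₂ − Q₁ = 7.6;  Q₃ − Q₂ = 2.5
Q₂ − Q₁ > Q₃ − Q₂ ⇒ the lower half is more spread out ⇒ left-skewed.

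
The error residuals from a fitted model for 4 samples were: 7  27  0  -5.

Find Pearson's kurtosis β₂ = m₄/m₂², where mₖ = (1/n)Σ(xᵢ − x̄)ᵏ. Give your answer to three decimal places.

2.020

x̄ = 7.2500
Σ(xᵢ − x̄)² = 592.7500 ⇒ m₂ = 148.18750
Σ(xᵢ − x̄)⁴ = 177430.3281 ⇒ m₄ = 44357.58203
m₂² = 21959.53516
β₂ = m₄/m₂² = 44357.58203 / 21959.53516 ≈ 2.020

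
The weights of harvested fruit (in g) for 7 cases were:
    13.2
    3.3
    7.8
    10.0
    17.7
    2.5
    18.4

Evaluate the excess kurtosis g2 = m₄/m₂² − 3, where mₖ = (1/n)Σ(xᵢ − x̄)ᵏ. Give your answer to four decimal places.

x̄ = 10.4143
Σ(xᵢ − x̄)² = 244.8686 ⇒ m₂ = 34.98122
Σ(xᵢ − x̄)⁴ = 13476.3816 ⇒ m₄ = 1925.19737
m₂² = 1223.68607
g2 = m₄/m₂² − 3 = 1.57328 − 3 ≈ -1.4267

-1.4267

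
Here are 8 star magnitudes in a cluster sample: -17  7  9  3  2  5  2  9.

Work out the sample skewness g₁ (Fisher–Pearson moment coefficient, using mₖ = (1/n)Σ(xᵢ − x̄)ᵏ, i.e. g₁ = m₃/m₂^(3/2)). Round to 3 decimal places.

x̄ = (-17 + 7 + 9 + 3 + 2 + 5 + 2 + 9) / 8 = 2.5000
deviations (xᵢ − x̄): -19.5000, 4.5000, 6.5000, 0.5000, -0.5000, 2.5000, -0.5000, 6.5000
Σ(xᵢ − x̄)² = 492.0000 ⇒ m₂ = 492.0000/8 = 61.50000
Σ(xᵢ − x̄)³ = -6759.0000 ⇒ m₃ = -6759.0000/8 = -844.87500
m₂^(3/2) = 61.50000^(1.5) = 482.29490
g₁ = m₃ / m₂^(3/2) = -844.87500 / 482.29490 ≈ -1.752

-1.752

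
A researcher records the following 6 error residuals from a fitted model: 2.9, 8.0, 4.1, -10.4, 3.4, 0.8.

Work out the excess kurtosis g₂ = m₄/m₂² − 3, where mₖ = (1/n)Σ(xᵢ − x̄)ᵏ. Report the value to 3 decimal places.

x̄ = 1.4667
Σ(xᵢ − x̄)² = 196.6733 ⇒ m₂ = 32.77889
Σ(xᵢ − x̄)⁴ = 21718.0841 ⇒ m₄ = 3619.68069
m₂² = 1074.45556
g₂ = m₄/m₂² − 3 = 3.36885 − 3 ≈ 0.369

0.369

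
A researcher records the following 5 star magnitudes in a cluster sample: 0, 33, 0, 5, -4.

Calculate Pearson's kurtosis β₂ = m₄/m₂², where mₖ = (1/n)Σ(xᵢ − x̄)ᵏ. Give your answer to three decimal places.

3.027

x̄ = 6.8000
Σ(xᵢ − x̄)² = 898.8000 ⇒ m₂ = 179.76000
Σ(xᵢ − x̄)⁴ = 489091.5360 ⇒ m₄ = 97818.30720
m₂² = 32313.65760
β₂ = m₄/m₂² = 97818.30720 / 32313.65760 ≈ 3.027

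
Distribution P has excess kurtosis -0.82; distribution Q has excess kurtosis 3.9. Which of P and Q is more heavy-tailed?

Q

Higher excess kurtosis ⇒ heavier tails relative to the normal distribution.
-0.82 vs 3.9: the larger is 3.9, so Q has heavier tails. (Q is leptokurtic — heavier-than-normal tails; the other is platykurtic.)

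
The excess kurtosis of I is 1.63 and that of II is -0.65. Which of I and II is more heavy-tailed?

Higher excess kurtosis ⇒ heavier tails relative to the normal distribution.
1.63 vs -0.65: the larger is 1.63, so I has heavier tails. (I is leptokurtic — heavier-than-normal tails; the other is platykurtic.)

I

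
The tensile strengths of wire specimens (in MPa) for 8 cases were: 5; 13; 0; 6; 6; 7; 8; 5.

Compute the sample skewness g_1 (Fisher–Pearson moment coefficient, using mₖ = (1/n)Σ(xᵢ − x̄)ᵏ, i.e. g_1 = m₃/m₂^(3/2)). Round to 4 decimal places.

x̄ = (5 + 13 + 0 + 6 + 6 + 7 + 8 + 5) / 8 = 6.2500
deviations (xᵢ − x̄): -1.2500, 6.7500, -6.2500, -0.2500, -0.2500, 0.7500, 1.7500, -1.2500
Σ(xᵢ − x̄)² = 91.5000 ⇒ m₂ = 91.5000/8 = 11.43750
Σ(xᵢ − x̄)³ = 65.2500 ⇒ m₃ = 65.2500/8 = 8.15625
m₂^(3/2) = 11.43750^(1.5) = 38.68091
g_1 = m₃ / m₂^(3/2) = 8.15625 / 38.68091 ≈ 0.2109

0.2109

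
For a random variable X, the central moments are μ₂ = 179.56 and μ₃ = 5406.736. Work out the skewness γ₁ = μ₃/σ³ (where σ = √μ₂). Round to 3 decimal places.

2.247

σ = √μ₂ = √179.56 = 13.40000
σ³ = μ₂^(3/2) = 2406.10400
γ₁ = μ₃/σ³ = 5406.736 / 2406.10400 ≈ 2.247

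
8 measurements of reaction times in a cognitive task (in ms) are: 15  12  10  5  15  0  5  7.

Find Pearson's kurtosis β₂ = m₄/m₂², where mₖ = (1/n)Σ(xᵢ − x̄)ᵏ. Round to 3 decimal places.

1.905

x̄ = 8.6250
Σ(xᵢ − x̄)² = 197.8750 ⇒ m₂ = 24.73438
Σ(xᵢ − x̄)⁴ = 9322.9316 ⇒ m₄ = 1165.36646
m₂² = 611.78931
β₂ = m₄/m₂² = 1165.36646 / 611.78931 ≈ 1.905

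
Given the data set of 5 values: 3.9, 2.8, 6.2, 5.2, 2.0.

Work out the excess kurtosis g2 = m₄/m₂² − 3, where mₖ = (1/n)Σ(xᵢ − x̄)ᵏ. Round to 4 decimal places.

-1.4227

x̄ = 4.0200
Σ(xᵢ − x̄)² = 11.7280 ⇒ m₂ = 2.34560
Σ(xᵢ − x̄)⁴ = 43.3893 ⇒ m₄ = 8.67786
m₂² = 5.50184
g2 = m₄/m₂² − 3 = 1.57726 − 3 ≈ -1.4227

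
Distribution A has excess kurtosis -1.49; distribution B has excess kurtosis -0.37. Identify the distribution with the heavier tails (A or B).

Higher excess kurtosis ⇒ heavier tails relative to the normal distribution.
-1.49 vs -0.37: the larger is -0.37, so B has heavier tails.

B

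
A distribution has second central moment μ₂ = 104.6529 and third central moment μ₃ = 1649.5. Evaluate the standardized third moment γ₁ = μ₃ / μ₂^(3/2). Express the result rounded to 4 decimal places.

1.5407

σ = √μ₂ = √104.6529 = 10.23000
σ³ = μ₂^(3/2) = 1070.59917
γ₁ = μ₃/σ³ = 1649.5 / 1070.59917 ≈ 1.5407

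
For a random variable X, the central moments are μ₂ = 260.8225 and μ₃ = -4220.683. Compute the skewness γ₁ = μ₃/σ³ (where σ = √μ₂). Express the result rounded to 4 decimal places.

-1.0020

σ = √μ₂ = √260.8225 = 16.15000
σ³ = μ₂^(3/2) = 4212.28338
γ₁ = μ₃/σ³ = -4220.683 / 4212.28338 ≈ -1.0020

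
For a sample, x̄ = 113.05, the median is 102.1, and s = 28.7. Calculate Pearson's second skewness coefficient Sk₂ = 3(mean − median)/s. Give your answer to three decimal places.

Sk₂ = 3(113.05 − 102.1) / 28.7 = 3 × 10.9500 / 28.7
    = 32.8500 / 28.7 ≈ 1.145

1.145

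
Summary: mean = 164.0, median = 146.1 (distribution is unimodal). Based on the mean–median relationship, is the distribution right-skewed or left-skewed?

right-skewed

mean − median = 164.0 − 146.1 = 17.9
mean > median ⇒ the longer tail is on the right ⇒ right-skewed (positively skewed).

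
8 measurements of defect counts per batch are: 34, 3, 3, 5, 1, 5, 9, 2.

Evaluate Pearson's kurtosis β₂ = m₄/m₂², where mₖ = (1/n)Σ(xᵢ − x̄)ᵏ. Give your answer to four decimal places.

5.5705

x̄ = 7.7500
Σ(xᵢ − x̄)² = 829.5000 ⇒ m₂ = 103.68750
Σ(xᵢ − x̄)⁴ = 479111.1563 ⇒ m₄ = 59888.89453
m₂² = 10751.09766
β₂ = m₄/m₂² = 59888.89453 / 10751.09766 ≈ 5.5705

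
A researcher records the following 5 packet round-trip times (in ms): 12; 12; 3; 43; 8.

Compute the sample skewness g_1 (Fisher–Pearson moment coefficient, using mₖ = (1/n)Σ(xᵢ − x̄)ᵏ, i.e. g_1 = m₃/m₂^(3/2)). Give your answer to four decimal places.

x̄ = (12 + 12 + 3 + 43 + 8) / 5 = 15.6000
deviations (xᵢ − x̄): -3.6000, -3.6000, -12.6000, 27.4000, -7.6000
Σ(xᵢ − x̄)² = 993.2000 ⇒ m₂ = 993.2000/5 = 198.64000
Σ(xᵢ − x̄)³ = 18038.1600 ⇒ m₃ = 18038.1600/5 = 3607.63200
m₂^(3/2) = 198.64000^(1.5) = 2799.62627
g_1 = m₃ / m₂^(3/2) = 3607.63200 / 2799.62627 ≈ 1.2886

1.2886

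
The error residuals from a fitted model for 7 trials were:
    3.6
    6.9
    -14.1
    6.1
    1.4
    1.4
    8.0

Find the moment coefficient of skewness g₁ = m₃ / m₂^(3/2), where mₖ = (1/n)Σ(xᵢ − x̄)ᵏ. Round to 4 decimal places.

x̄ = (3.6 + 6.9 - 14.1 + 6.1 + 1.4 + 1.4 + 8.0) / 7 = 1.9000
deviations (xᵢ − x̄): 1.7000, 5.0000, -16.0000, 4.2000, -0.5000, -0.5000, 6.1000
Σ(xᵢ − x̄)² = 339.2400 ⇒ m₂ = 339.2400/7 = 48.46286
Σ(xᵢ − x̄)³ = -3665.2680 ⇒ m₃ = -3665.2680/7 = -523.60971
m₂^(3/2) = 48.46286^(1.5) = 337.37548
g₁ = m₃ / m₂^(3/2) = -523.60971 / 337.37548 ≈ -1.5520

-1.5520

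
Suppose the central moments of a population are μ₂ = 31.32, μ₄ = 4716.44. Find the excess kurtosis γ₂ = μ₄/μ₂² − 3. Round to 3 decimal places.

μ₂² = 31.32² = 980.94240
μ₄/μ₂² = 4716.44 / 980.94240 = 4.80807
γ₂ = 4.80807 − 3 ≈ 1.808

1.808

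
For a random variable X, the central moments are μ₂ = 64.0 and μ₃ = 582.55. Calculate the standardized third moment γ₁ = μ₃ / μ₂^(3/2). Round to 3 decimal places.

1.138

σ = √μ₂ = √64.0 = 8.00000
σ³ = μ₂^(3/2) = 512.00000
γ₁ = μ₃/σ³ = 582.55 / 512.00000 ≈ 1.138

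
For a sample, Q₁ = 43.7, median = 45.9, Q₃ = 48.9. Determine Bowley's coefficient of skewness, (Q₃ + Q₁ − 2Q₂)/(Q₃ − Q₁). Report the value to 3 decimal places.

0.154

numerator: Q₃ + Q₁ − 2Q₂ = 48.9 + 43.7 − 2×45.9 = 0.8000
denominator: Q₃ − Q₁ = 48.9 − 43.7 = 5.2000
Bowley skewness = 0.8000 / 5.2000 ≈ 0.154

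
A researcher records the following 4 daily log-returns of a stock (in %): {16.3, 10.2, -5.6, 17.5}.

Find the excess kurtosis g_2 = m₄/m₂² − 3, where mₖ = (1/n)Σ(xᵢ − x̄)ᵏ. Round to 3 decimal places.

x̄ = 9.6000
Σ(xᵢ − x̄)² = 338.7000 ⇒ m₂ = 84.67500
Σ(xᵢ − x̄)⁴ = 59289.7314 ⇒ m₄ = 14822.43285
m₂² = 7169.85562
g_2 = m₄/m₂² − 3 = 2.06733 − 3 ≈ -0.933

-0.933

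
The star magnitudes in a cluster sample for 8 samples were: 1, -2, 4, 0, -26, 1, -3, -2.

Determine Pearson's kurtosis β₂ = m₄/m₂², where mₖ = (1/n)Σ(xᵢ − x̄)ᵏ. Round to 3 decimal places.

x̄ = -3.3750
Σ(xᵢ − x̄)² = 619.8750 ⇒ m₂ = 77.48438
Σ(xᵢ − x̄)⁴ = 265859.9941 ⇒ m₄ = 33232.49927
m₂² = 6003.82837
β₂ = m₄/m₂² = 33232.49927 / 6003.82837 ≈ 5.535

5.535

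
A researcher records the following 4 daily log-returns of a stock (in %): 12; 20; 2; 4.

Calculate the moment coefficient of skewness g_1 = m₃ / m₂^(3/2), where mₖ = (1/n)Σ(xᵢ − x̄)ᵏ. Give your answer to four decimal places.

0.4045

x̄ = (12 + 20 + 2 + 4) / 4 = 9.5000
deviations (xᵢ − x̄): 2.5000, 10.5000, -7.5000, -5.5000
Σ(xᵢ − x̄)² = 203.0000 ⇒ m₂ = 203.0000/4 = 50.75000
Σ(xᵢ − x̄)³ = 585.0000 ⇒ m₃ = 585.0000/4 = 146.25000
m₂^(3/2) = 50.75000^(1.5) = 361.53810
g_1 = m₃ / m₂^(3/2) = 146.25000 / 361.53810 ≈ 0.4045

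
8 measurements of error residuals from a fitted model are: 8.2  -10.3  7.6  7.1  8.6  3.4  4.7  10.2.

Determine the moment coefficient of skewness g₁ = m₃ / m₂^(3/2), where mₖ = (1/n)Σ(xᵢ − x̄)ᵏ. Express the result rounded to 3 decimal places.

-1.804

x̄ = (8.2 - 10.3 + 7.6 + 7.1 + 8.6 + 3.4 + 4.7 + 10.2) / 8 = 4.9375
deviations (xᵢ − x̄): 3.2625, -15.2375, 2.6625, 2.1625, 3.6625, -1.5375, -0.2375, 5.2625
Σ(xᵢ − x̄)² = 298.1188 ⇒ m₂ = 298.1188/8 = 37.26484
Σ(xᵢ − x̄)³ = -3282.9318 ⇒ m₃ = -3282.9318/8 = -410.36647
m₂^(3/2) = 37.26484^(1.5) = 227.48301
g₁ = m₃ / m₂^(3/2) = -410.36647 / 227.48301 ≈ -1.804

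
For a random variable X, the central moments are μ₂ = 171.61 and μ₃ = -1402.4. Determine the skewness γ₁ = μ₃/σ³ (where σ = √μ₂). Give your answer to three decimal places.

σ = √μ₂ = √171.61 = 13.10000
σ³ = μ₂^(3/2) = 2248.09100
γ₁ = μ₃/σ³ = -1402.4 / 2248.09100 ≈ -0.624

-0.624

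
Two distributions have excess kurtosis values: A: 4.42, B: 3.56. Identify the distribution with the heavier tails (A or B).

A

Higher excess kurtosis ⇒ heavier tails relative to the normal distribution.
4.42 vs 3.56: the larger is 4.42, so A has heavier tails.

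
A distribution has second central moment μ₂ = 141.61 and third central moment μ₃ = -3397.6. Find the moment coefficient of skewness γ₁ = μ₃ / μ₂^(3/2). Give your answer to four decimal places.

-2.0162

σ = √μ₂ = √141.61 = 11.90000
σ³ = μ₂^(3/2) = 1685.15900
γ₁ = μ₃/σ³ = -3397.6 / 1685.15900 ≈ -2.0162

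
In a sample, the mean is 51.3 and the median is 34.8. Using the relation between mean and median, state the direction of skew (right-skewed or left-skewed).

right-skewed

mean − median = 51.3 − 34.8 = 16.5
mean > median ⇒ the longer tail is on the right ⇒ right-skewed (positively skewed).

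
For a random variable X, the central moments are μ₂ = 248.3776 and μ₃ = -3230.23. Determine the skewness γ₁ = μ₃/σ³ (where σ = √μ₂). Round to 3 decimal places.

-0.825

σ = √μ₂ = √248.3776 = 15.76000
σ³ = μ₂^(3/2) = 3914.43098
γ₁ = μ₃/σ³ = -3230.23 / 3914.43098 ≈ -0.825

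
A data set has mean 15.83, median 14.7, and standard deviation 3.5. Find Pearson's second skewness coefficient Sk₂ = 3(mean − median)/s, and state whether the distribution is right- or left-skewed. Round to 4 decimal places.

0.9686, right-skewed

Sk₂ = 3(15.83 − 14.7) / 3.5 = 3 × 1.1300 / 3.5
    = 3.3900 / 3.5 ≈ 0.9686
Sk₂ > 0 ⇒ mean > median ⇒ right-skewed (positive skew).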